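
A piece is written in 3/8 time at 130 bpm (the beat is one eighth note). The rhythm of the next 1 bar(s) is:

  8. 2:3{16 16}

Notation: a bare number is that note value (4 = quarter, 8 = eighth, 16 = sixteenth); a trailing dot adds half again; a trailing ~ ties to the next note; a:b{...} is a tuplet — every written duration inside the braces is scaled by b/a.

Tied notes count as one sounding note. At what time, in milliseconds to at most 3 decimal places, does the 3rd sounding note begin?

note 3 onset = 9/4b = 1038.462ms

1. 0.0ms @ 0 + 692.308ms (3/2)
2. 692.308ms @ 3/2 + 346.154ms (3/4)
3. 1038.462ms @ 9/4 + 346.154ms (3/4)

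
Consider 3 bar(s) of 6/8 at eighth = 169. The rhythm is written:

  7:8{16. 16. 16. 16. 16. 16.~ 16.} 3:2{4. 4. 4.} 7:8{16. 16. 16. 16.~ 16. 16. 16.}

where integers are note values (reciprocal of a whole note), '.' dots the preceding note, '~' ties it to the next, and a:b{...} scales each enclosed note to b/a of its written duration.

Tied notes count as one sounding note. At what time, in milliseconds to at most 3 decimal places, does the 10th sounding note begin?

1. 0.0ms @ 0 + 304.311ms (6/7)
2. 304.311ms @ 6/7 + 304.311ms (6/7)
3. 608.622ms @ 12/7 + 304.311ms (6/7)
4. 912.933ms @ 18/7 + 304.311ms (6/7)
5. 1217.244ms @ 24/7 + 304.311ms (6/7)
6. 1521.555ms @ 30/7 + 608.622ms (12/7)
7. 2130.178ms @ 6 + 710.059ms (2)
8. 2840.237ms @ 8 + 710.059ms (2)
9. 3550.296ms @ 10 + 710.059ms (2)
10. 4260.355ms @ 12 + 304.311ms (6/7)
11. 4564.666ms @ 90/7 + 304.311ms (6/7)
12. 4868.977ms @ 96/7 + 304.311ms (6/7)
13. 5173.288ms @ 102/7 + 608.622ms (12/7)
14. 5781.91ms @ 114/7 + 304.311ms (6/7)
15. 6086.221ms @ 120/7 + 304.311ms (6/7)

note 10 onset = 12b = 4260.355ms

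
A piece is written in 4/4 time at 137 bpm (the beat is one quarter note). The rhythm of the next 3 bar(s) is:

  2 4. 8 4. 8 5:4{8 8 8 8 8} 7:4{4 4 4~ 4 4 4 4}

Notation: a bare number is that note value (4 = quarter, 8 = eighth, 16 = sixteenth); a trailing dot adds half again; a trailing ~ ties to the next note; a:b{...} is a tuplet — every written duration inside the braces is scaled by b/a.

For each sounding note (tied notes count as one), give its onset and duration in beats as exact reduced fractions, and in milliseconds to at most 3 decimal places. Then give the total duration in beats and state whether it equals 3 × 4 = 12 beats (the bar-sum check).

1) 0.0ms=0b +875.912ms=2b
2) 875.912ms=2b +656.934ms=3/2b
3) 1532.847ms=7/2b +218.978ms=1/2b
4) 1751.825ms=4b +656.934ms=3/2b
5) 2408.759ms=11/2b +218.978ms=1/2b
6) 2627.737ms=6b +175.182ms=2/5b
7) 2802.92ms=32/5b +175.182ms=2/5b
8) 2978.102ms=34/5b +175.182ms=2/5b
9) 3153.285ms=36/5b +175.182ms=2/5b
10) 3328.467ms=38/5b +175.182ms=2/5b
11) 3503.65ms=8b +250.261ms=4/7b
12) 3753.91ms=60/7b +250.261ms=4/7b
13) 4004.171ms=64/7b +500.521ms=8/7b
14) 4504.692ms=72/7b +250.261ms=4/7b
15) 4754.953ms=76/7b +250.261ms=4/7b
16) 5005.214ms=80/7b +250.261ms=4/7b
Σ=12b of 12 (137bpm 4/4) — PASS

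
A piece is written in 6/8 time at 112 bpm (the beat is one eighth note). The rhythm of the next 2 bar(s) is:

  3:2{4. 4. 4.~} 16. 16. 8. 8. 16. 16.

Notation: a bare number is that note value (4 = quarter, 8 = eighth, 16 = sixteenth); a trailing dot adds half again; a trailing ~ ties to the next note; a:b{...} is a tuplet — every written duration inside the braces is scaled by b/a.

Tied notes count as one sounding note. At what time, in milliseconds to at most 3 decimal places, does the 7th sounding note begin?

note 7 onset = 21/2b = 5625.0ms

1. 0.0ms @ 0 + 1071.429ms (2)
2. 1071.429ms @ 2 + 1071.429ms (2)
3. 2142.857ms @ 4 + 1473.214ms (11/4)
4. 3616.071ms @ 27/4 + 401.786ms (3/4)
5. 4017.857ms @ 15/2 + 803.571ms (3/2)
6. 4821.429ms @ 9 + 803.571ms (3/2)
7. 5625.0ms @ 21/2 + 401.786ms (3/4)
8. 6026.786ms @ 45/4 + 401.786ms (3/4)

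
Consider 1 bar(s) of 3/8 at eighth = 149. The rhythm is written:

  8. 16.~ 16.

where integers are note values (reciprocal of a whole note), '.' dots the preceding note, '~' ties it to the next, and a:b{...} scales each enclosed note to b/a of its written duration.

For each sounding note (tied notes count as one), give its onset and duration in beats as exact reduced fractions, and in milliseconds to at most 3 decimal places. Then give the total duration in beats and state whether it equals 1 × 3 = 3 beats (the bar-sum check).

1) 0.0ms=0b +604.027ms=3/2b
2) 604.027ms=3/2b +604.027ms=3/2b
Σ=3b of 3 (149bpm 3/8) — PASS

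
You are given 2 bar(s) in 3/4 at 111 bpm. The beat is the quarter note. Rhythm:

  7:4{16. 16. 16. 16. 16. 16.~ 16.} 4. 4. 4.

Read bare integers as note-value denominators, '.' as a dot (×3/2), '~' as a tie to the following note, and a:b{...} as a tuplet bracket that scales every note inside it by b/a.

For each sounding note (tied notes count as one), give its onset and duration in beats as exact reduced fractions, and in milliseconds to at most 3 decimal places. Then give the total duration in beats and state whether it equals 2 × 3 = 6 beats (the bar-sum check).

1) 0.0ms=0b +115.83ms=3/14b
2) 115.83ms=3/14b +115.83ms=3/14b
3) 231.66ms=3/7b +115.83ms=3/14b
4) 347.49ms=9/14b +115.83ms=3/14b
5) 463.32ms=6/7b +115.83ms=3/14b
6) 579.151ms=15/14b +231.66ms=3/7b
7) 810.811ms=3/2b +810.811ms=3/2b
8) 1621.622ms=3b +810.811ms=3/2b
9) 2432.432ms=9/2b +810.811ms=3/2b
Σ=6b of 6 (111bpm 3/4) — PASS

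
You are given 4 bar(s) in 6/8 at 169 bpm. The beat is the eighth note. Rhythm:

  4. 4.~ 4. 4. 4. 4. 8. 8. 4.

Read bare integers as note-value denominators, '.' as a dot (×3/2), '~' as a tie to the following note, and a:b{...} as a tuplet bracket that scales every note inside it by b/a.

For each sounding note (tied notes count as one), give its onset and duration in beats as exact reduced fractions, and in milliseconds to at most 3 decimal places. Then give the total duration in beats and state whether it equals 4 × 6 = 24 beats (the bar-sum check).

1) 0.0ms=0b +1065.089ms=3b
2) 1065.089ms=3b +2130.178ms=6b
3) 3195.266ms=9b +1065.089ms=3b
4) 4260.355ms=12b +1065.089ms=3b
5) 5325.444ms=15b +1065.089ms=3b
6) 6390.533ms=18b +532.544ms=3/2b
7) 6923.077ms=39/2b +532.544ms=3/2b
8) 7455.621ms=21b +1065.089ms=3b
Σ=24b of 24 (169bpm 6/8) — PASS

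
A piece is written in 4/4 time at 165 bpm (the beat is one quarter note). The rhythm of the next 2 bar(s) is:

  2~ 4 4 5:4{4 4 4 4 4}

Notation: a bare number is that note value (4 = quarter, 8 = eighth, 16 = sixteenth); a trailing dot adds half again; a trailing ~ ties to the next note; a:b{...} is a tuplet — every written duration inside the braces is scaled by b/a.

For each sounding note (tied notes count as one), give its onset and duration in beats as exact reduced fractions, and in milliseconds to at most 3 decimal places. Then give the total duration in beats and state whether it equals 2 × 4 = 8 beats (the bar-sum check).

1) 0.0ms=0b +1090.909ms=3b
2) 1090.909ms=3b +363.636ms=1b
3) 1454.545ms=4b +290.909ms=4/5b
4) 1745.455ms=24/5b +290.909ms=4/5b
5) 2036.364ms=28/5b +290.909ms=4/5b
6) 2327.273ms=32/5b +290.909ms=4/5b
7) 2618.182ms=36/5b +290.909ms=4/5b
Σ=8b of 8 (165bpm 4/4) — PASS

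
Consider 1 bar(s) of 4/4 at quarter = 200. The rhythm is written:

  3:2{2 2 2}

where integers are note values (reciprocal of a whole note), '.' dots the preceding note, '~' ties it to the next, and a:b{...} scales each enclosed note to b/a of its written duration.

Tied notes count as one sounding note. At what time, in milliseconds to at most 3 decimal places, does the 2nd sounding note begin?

1. 0.0ms @ 0 + 400.0ms (4/3)
2. 400.0ms @ 4/3 + 400.0ms (4/3)
3. 800.0ms @ 8/3 + 400.0ms (4/3)

note 2 onset = 4/3b = 400.0ms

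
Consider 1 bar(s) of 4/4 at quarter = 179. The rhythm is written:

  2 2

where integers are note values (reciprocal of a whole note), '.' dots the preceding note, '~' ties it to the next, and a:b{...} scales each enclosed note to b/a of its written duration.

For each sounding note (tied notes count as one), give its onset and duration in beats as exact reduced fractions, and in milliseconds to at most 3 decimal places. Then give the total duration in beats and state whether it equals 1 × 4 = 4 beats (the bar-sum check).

1) 0.0ms=0b +670.391ms=2b
2) 670.391ms=2b +670.391ms=2b
Σ=4b of 4 (179bpm 4/4) — PASS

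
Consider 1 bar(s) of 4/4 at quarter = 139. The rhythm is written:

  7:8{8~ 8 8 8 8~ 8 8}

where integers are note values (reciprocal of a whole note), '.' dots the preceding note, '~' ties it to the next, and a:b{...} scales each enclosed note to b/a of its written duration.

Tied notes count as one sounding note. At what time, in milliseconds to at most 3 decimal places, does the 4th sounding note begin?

note 4 onset = 16/7b = 986.639ms

1. 0.0ms @ 0 + 493.32ms (8/7)
2. 493.32ms @ 8/7 + 246.66ms (4/7)
3. 739.979ms @ 12/7 + 246.66ms (4/7)
4. 986.639ms @ 16/7 + 493.32ms (8/7)
5. 1479.959ms @ 24/7 + 246.66ms (4/7)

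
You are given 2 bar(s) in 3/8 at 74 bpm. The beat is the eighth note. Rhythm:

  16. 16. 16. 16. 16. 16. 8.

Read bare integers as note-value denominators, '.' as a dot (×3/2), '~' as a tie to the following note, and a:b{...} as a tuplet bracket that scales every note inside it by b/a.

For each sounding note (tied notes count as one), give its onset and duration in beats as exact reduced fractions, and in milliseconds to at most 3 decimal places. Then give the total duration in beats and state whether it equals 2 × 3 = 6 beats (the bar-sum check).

1) 0.0ms=0b +608.108ms=3/4b
2) 608.108ms=3/4b +608.108ms=3/4b
3) 1216.216ms=3/2b +608.108ms=3/4b
4) 1824.324ms=9/4b +608.108ms=3/4b
5) 2432.432ms=3b +608.108ms=3/4b
6) 3040.541ms=15/4b +608.108ms=3/4b
7) 3648.649ms=9/2b +1216.216ms=3/2b
Σ=6b of 6 (74bpm 3/8) — PASS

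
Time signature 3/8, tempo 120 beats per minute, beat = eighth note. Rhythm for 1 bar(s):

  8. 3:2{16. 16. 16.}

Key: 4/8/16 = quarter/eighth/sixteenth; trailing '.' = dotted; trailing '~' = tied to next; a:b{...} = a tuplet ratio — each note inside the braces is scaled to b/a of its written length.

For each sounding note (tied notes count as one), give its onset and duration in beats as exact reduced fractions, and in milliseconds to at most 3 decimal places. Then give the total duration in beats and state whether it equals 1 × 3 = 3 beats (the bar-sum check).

1) 0.0ms=0b +750.0ms=3/2b
2) 750.0ms=3/2b +250.0ms=1/2b
3) 1000.0ms=2b +250.0ms=1/2b
4) 1250.0ms=5/2b +250.0ms=1/2b
Σ=3b of 3 (120bpm 3/8) — PASS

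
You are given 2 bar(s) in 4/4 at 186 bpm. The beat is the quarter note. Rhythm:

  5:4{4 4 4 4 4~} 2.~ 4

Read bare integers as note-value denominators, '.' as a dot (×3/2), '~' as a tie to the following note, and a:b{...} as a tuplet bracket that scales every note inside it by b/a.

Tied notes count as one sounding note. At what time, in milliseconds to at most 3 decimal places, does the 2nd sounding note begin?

1. 0.0ms @ 0 + 258.065ms (4/5)
2. 258.065ms @ 4/5 + 258.065ms (4/5)
3. 516.129ms @ 8/5 + 258.065ms (4/5)
4. 774.194ms @ 12/5 + 258.065ms (4/5)
5. 1032.258ms @ 16/5 + 1548.387ms (24/5)

note 2 onset = 4/5b = 258.065ms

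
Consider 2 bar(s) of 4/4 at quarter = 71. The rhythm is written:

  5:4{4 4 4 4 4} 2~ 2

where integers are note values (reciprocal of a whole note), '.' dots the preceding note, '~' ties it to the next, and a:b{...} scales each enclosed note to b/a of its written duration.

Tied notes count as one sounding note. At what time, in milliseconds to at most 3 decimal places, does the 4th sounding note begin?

1. 0.0ms @ 0 + 676.056ms (4/5)
2. 676.056ms @ 4/5 + 676.056ms (4/5)
3. 1352.113ms @ 8/5 + 676.056ms (4/5)
4. 2028.169ms @ 12/5 + 676.056ms (4/5)
5. 2704.225ms @ 16/5 + 676.056ms (4/5)
6. 3380.282ms @ 4 + 3380.282ms (4)

note 4 onset = 12/5b = 2028.169ms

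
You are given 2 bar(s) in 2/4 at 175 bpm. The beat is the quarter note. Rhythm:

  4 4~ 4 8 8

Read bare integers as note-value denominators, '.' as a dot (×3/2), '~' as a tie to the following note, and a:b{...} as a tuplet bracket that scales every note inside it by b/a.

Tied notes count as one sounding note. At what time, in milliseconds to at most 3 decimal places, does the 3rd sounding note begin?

1. 0.0ms @ 0 + 342.857ms (1)
2. 342.857ms @ 1 + 685.714ms (2)
3. 1028.571ms @ 3 + 171.429ms (1/2)
4. 1200.0ms @ 7/2 + 171.429ms (1/2)

note 3 onset = 3b = 1028.571ms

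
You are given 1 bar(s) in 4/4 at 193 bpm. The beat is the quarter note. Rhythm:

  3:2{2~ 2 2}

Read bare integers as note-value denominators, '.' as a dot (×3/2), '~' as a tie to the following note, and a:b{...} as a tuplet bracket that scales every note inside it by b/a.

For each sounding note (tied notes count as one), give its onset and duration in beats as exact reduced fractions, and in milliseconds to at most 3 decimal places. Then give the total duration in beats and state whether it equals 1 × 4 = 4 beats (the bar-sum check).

1) 0.0ms=0b +829.016ms=8/3b
2) 829.016ms=8/3b +414.508ms=4/3b
Σ=4b of 4 (193bpm 4/4) — PASS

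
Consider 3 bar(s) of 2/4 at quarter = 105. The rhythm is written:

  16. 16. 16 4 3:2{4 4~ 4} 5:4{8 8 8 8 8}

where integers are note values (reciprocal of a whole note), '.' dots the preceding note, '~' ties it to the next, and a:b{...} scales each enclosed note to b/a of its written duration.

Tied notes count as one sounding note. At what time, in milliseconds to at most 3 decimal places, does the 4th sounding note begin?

note 4 onset = 1b = 571.429ms

1. 0.0ms @ 0 + 214.286ms (3/8)
2. 214.286ms @ 3/8 + 214.286ms (3/8)
3. 428.571ms @ 3/4 + 142.857ms (1/4)
4. 571.429ms @ 1 + 571.429ms (1)
5. 1142.857ms @ 2 + 380.952ms (2/3)
6. 1523.81ms @ 8/3 + 761.905ms (4/3)
7. 2285.714ms @ 4 + 228.571ms (2/5)
8. 2514.286ms @ 22/5 + 228.571ms (2/5)
9. 2742.857ms @ 24/5 + 228.571ms (2/5)
10. 2971.429ms @ 26/5 + 228.571ms (2/5)
11. 3200.0ms @ 28/5 + 228.571ms (2/5)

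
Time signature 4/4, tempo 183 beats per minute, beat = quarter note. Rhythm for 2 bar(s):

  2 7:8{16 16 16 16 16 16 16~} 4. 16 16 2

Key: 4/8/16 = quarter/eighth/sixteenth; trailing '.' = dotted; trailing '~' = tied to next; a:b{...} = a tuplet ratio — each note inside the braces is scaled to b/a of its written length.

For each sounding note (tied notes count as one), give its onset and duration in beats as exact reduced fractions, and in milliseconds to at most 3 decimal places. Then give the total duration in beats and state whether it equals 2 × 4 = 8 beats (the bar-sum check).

1) 0.0ms=0b +655.738ms=2b
2) 655.738ms=2b +93.677ms=2/7b
3) 749.415ms=16/7b +93.677ms=2/7b
4) 843.091ms=18/7b +93.677ms=2/7b
5) 936.768ms=20/7b +93.677ms=2/7b
6) 1030.445ms=22/7b +93.677ms=2/7b
7) 1124.122ms=24/7b +93.677ms=2/7b
8) 1217.799ms=26/7b +585.48ms=25/14b
9) 1803.279ms=11/2b +81.967ms=1/4b
10) 1885.246ms=23/4b +81.967ms=1/4b
11) 1967.213ms=6b +655.738ms=2b
Σ=8b of 8 (183bpm 4/4) — PASS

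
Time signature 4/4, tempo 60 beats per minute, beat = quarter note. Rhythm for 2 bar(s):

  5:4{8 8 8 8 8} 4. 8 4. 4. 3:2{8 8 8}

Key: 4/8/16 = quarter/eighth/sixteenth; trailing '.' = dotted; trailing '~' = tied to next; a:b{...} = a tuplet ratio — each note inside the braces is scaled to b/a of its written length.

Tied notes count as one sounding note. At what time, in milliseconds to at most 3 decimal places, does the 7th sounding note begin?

1. 0.0ms @ 0 + 400.0ms (2/5)
2. 400.0ms @ 2/5 + 400.0ms (2/5)
3. 800.0ms @ 4/5 + 400.0ms (2/5)
4. 1200.0ms @ 6/5 + 400.0ms (2/5)
5. 1600.0ms @ 8/5 + 400.0ms (2/5)
6. 2000.0ms @ 2 + 1500.0ms (3/2)
7. 3500.0ms @ 7/2 + 500.0ms (1/2)
8. 4000.0ms @ 4 + 1500.0ms (3/2)
9. 5500.0ms @ 11/2 + 1500.0ms (3/2)
10. 7000.0ms @ 7 + 333.333ms (1/3)
11. 7333.333ms @ 22/3 + 333.333ms (1/3)
12. 7666.667ms @ 23/3 + 333.333ms (1/3)

note 7 onset = 7/2b = 3500.0ms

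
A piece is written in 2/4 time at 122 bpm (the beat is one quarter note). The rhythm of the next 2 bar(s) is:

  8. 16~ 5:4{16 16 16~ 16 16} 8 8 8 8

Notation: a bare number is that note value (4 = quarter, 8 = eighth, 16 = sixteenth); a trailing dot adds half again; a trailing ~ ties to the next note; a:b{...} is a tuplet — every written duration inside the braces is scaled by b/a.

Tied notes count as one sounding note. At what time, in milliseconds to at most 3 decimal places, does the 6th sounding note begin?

1. 0.0ms @ 0 + 368.852ms (3/4)
2. 368.852ms @ 3/4 + 221.311ms (9/20)
3. 590.164ms @ 6/5 + 98.361ms (1/5)
4. 688.525ms @ 7/5 + 196.721ms (2/5)
5. 885.246ms @ 9/5 + 98.361ms (1/5)
6. 983.607ms @ 2 + 245.902ms (1/2)
7. 1229.508ms @ 5/2 + 245.902ms (1/2)
8. 1475.41ms @ 3 + 245.902ms (1/2)
9. 1721.311ms @ 7/2 + 245.902ms (1/2)

note 6 onset = 2b = 983.607ms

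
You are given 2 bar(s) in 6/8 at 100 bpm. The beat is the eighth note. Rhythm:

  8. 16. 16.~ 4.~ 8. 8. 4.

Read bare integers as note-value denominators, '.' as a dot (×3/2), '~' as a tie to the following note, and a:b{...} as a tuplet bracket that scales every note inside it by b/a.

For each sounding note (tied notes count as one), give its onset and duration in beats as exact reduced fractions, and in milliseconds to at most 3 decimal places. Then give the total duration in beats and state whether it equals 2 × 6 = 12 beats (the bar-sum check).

1) 0.0ms=0b +900.0ms=3/2b
2) 900.0ms=3/2b +450.0ms=3/4b
3) 1350.0ms=9/4b +3150.0ms=21/4b
4) 4500.0ms=15/2b +900.0ms=3/2b
5) 5400.0ms=9b +1800.0ms=3b
Σ=12b of 12 (100bpm 6/8) — PASS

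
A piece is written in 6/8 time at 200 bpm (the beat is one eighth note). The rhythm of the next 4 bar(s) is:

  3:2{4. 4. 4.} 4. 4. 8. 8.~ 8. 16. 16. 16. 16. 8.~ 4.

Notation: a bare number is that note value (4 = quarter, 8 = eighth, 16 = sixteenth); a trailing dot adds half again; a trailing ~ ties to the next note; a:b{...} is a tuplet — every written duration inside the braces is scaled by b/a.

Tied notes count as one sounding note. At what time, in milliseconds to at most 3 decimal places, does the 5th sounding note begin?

1. 0.0ms @ 0 + 600.0ms (2)
2. 600.0ms @ 2 + 600.0ms (2)
3. 1200.0ms @ 4 + 600.0ms (2)
4. 1800.0ms @ 6 + 900.0ms (3)
5. 2700.0ms @ 9 + 900.0ms (3)
6. 3600.0ms @ 12 + 450.0ms (3/2)
7. 4050.0ms @ 27/2 + 900.0ms (3)
8. 4950.0ms @ 33/2 + 225.0ms (3/4)
9. 5175.0ms @ 69/4 + 225.0ms (3/4)
10. 5400.0ms @ 18 + 225.0ms (3/4)
11. 5625.0ms @ 75/4 + 225.0ms (3/4)
12. 5850.0ms @ 39/2 + 1350.0ms (9/2)

note 5 onset = 9b = 2700.0ms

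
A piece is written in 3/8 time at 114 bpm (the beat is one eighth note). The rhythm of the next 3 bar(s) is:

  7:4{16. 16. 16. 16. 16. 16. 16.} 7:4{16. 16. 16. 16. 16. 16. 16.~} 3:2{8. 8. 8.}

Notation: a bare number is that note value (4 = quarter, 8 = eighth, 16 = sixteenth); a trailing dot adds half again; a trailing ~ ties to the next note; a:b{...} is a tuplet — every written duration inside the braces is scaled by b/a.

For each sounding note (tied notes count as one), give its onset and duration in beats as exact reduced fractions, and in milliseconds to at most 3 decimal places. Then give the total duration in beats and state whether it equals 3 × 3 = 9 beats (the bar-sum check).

1) 0.0ms=0b +225.564ms=3/7b
2) 225.564ms=3/7b +225.564ms=3/7b
3) 451.128ms=6/7b +225.564ms=3/7b
4) 676.692ms=9/7b +225.564ms=3/7b
5) 902.256ms=12/7b +225.564ms=3/7b
6) 1127.82ms=15/7b +225.564ms=3/7b
7) 1353.383ms=18/7b +225.564ms=3/7b
8) 1578.947ms=3b +225.564ms=3/7b
9) 1804.511ms=24/7b +225.564ms=3/7b
10) 2030.075ms=27/7b +225.564ms=3/7b
11) 2255.639ms=30/7b +225.564ms=3/7b
12) 2481.203ms=33/7b +225.564ms=3/7b
13) 2706.767ms=36/7b +225.564ms=3/7b
14) 2932.331ms=39/7b +751.88ms=10/7b
15) 3684.211ms=7b +526.316ms=1b
16) 4210.526ms=8b +526.316ms=1b
Σ=9b of 9 (114bpm 3/8) — PASS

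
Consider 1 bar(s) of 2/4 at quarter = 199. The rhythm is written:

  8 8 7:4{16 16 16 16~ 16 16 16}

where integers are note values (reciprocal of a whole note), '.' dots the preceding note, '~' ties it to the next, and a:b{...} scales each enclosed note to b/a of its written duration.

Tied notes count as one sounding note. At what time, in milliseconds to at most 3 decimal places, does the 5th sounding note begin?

1. 0.0ms @ 0 + 150.754ms (1/2)
2. 150.754ms @ 1/2 + 150.754ms (1/2)
3. 301.508ms @ 1 + 43.073ms (1/7)
4. 344.58ms @ 8/7 + 43.073ms (1/7)
5. 387.653ms @ 9/7 + 43.073ms (1/7)
6. 430.725ms @ 10/7 + 86.145ms (2/7)
7. 516.87ms @ 12/7 + 43.073ms (1/7)
8. 559.943ms @ 13/7 + 43.073ms (1/7)

note 5 onset = 9/7b = 387.653ms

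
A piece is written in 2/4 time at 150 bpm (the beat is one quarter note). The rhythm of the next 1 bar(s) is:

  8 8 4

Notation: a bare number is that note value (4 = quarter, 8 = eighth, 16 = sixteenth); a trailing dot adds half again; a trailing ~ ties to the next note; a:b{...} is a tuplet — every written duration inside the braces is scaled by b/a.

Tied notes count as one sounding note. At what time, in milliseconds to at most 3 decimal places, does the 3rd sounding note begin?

note 3 onset = 1b = 400.0ms

1. 0.0ms @ 0 + 200.0ms (1/2)
2. 200.0ms @ 1/2 + 200.0ms (1/2)
3. 400.0ms @ 1 + 400.0ms (1)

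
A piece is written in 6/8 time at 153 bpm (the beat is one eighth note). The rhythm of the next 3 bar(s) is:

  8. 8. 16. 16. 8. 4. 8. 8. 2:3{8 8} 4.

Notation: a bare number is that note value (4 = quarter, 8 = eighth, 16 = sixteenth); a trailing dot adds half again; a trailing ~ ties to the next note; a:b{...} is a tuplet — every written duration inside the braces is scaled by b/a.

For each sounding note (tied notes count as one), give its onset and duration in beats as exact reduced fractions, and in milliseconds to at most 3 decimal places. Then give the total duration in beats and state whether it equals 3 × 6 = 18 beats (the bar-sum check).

1) 0.0ms=0b +588.235ms=3/2b
2) 588.235ms=3/2b +588.235ms=3/2b
3) 1176.471ms=3b +294.118ms=3/4b
4) 1470.588ms=15/4b +294.118ms=3/4b
5) 1764.706ms=9/2b +588.235ms=3/2b
6) 2352.941ms=6b +1176.471ms=3b
7) 3529.412ms=9b +588.235ms=3/2b
8) 4117.647ms=21/2b +588.235ms=3/2b
9) 4705.882ms=12b +588.235ms=3/2b
10) 5294.118ms=27/2b +588.235ms=3/2b
11) 5882.353ms=15b +1176.471ms=3b
Σ=18b of 18 (153bpm 6/8) — PASS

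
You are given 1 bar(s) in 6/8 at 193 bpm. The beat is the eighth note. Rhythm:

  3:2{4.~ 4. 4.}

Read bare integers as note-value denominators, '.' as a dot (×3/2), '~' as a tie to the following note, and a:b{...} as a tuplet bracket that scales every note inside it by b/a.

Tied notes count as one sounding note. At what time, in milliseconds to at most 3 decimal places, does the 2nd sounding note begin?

1. 0.0ms @ 0 + 1243.523ms (4)
2. 1243.523ms @ 4 + 621.762ms (2)

note 2 onset = 4b = 1243.523ms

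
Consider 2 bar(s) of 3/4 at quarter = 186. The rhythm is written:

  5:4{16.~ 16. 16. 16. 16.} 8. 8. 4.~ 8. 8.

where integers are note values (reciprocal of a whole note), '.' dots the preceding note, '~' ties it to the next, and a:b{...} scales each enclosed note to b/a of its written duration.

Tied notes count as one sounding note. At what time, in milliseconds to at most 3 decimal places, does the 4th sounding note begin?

1. 0.0ms @ 0 + 193.548ms (3/5)
2. 193.548ms @ 3/5 + 96.774ms (3/10)
3. 290.323ms @ 9/10 + 96.774ms (3/10)
4. 387.097ms @ 6/5 + 96.774ms (3/10)
5. 483.871ms @ 3/2 + 241.935ms (3/4)
6. 725.806ms @ 9/4 + 241.935ms (3/4)
7. 967.742ms @ 3 + 725.806ms (9/4)
8. 1693.548ms @ 21/4 + 241.935ms (3/4)

note 4 onset = 6/5b = 387.097ms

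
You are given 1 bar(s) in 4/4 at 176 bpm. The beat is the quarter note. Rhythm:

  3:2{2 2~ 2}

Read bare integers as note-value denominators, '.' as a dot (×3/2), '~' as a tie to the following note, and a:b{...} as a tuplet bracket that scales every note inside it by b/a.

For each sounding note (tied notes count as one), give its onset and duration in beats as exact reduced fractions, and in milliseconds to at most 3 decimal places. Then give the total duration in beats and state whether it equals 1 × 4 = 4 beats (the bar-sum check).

1) 0.0ms=0b +454.545ms=4/3b
2) 454.545ms=4/3b +909.091ms=8/3b
Σ=4b of 4 (176bpm 4/4) — PASS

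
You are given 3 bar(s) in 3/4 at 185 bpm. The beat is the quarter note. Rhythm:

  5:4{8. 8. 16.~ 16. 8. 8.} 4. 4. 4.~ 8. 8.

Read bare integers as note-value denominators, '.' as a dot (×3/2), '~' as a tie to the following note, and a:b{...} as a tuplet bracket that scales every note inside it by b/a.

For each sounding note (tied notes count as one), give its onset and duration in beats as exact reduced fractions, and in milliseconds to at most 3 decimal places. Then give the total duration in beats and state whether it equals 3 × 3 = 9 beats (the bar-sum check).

1) 0.0ms=0b +194.595ms=3/5b
2) 194.595ms=3/5b +194.595ms=3/5b
3) 389.189ms=6/5b +194.595ms=3/5b
4) 583.784ms=9/5b +194.595ms=3/5b
5) 778.378ms=12/5b +194.595ms=3/5b
6) 972.973ms=3b +486.486ms=3/2b
7) 1459.459ms=9/2b +486.486ms=3/2b
8) 1945.946ms=6b +729.73ms=9/4b
9) 2675.676ms=33/4b +243.243ms=3/4b
Σ=9b of 9 (185bpm 3/4) — PASS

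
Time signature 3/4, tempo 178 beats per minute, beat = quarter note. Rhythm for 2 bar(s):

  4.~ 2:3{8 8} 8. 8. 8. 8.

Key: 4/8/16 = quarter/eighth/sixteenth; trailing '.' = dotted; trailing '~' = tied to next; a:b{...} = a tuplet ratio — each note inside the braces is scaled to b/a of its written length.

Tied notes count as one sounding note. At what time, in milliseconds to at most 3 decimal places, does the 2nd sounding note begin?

note 2 onset = 9/4b = 758.427ms

1. 0.0ms @ 0 + 758.427ms (9/4)
2. 758.427ms @ 9/4 + 252.809ms (3/4)
3. 1011.236ms @ 3 + 252.809ms (3/4)
4. 1264.045ms @ 15/4 + 252.809ms (3/4)
5. 1516.854ms @ 9/2 + 252.809ms (3/4)
6. 1769.663ms @ 21/4 + 252.809ms (3/4)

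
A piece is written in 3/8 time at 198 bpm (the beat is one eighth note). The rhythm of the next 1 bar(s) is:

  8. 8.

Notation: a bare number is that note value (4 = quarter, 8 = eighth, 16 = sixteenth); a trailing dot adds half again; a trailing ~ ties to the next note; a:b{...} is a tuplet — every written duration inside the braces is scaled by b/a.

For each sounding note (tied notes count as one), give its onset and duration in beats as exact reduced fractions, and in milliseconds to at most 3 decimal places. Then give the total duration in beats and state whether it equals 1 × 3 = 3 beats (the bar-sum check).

1) 0.0ms=0b +454.545ms=3/2b
2) 454.545ms=3/2b +454.545ms=3/2b
Σ=3b of 3 (198bpm 3/8) — PASS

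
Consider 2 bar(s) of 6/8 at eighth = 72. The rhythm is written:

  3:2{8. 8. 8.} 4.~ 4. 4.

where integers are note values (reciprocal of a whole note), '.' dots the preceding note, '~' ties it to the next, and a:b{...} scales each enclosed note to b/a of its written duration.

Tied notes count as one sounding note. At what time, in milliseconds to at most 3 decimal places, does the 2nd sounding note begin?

note 2 onset = 1b = 833.333ms

1. 0.0ms @ 0 + 833.333ms (1)
2. 833.333ms @ 1 + 833.333ms (1)
3. 1666.667ms @ 2 + 833.333ms (1)
4. 2500.0ms @ 3 + 5000.0ms (6)
5. 7500.0ms @ 9 + 2500.0ms (3)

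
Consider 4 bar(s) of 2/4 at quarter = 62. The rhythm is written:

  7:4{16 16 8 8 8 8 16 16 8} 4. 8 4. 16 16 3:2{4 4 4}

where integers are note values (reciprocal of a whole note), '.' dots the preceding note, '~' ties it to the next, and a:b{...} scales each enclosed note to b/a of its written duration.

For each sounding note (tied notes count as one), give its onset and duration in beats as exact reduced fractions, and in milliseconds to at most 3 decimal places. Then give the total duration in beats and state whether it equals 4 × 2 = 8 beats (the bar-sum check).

1) 0.0ms=0b +138.249ms=1/7b
2) 138.249ms=1/7b +138.249ms=1/7b
3) 276.498ms=2/7b +276.498ms=2/7b
4) 552.995ms=4/7b +276.498ms=2/7b
5) 829.493ms=6/7b +276.498ms=2/7b
6) 1105.991ms=8/7b +276.498ms=2/7b
7) 1382.488ms=10/7b +138.249ms=1/7b
8) 1520.737ms=11/7b +138.249ms=1/7b
9) 1658.986ms=12/7b +276.498ms=2/7b
10) 1935.484ms=2b +1451.613ms=3/2b
11) 3387.097ms=7/2b +483.871ms=1/2b
12) 3870.968ms=4b +1451.613ms=3/2b
13) 5322.581ms=11/2b +241.935ms=1/4b
14) 5564.516ms=23/4b +241.935ms=1/4b
15) 5806.452ms=6b +645.161ms=2/3b
16) 6451.613ms=20/3b +645.161ms=2/3b
17) 7096.774ms=22/3b +645.161ms=2/3b
Σ=8b of 8 (62bpm 2/4) — PASS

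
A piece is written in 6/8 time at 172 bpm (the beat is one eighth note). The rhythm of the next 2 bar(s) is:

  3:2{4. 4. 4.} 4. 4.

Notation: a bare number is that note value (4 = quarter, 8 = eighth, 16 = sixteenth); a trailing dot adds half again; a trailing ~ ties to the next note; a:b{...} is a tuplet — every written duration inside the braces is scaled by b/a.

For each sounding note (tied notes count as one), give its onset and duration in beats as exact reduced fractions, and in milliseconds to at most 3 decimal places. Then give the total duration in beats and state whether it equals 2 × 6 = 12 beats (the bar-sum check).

1) 0.0ms=0b +697.674ms=2b
2) 697.674ms=2b +697.674ms=2b
3) 1395.349ms=4b +697.674ms=2b
4) 2093.023ms=6b +1046.512ms=3b
5) 3139.535ms=9b +1046.512ms=3b
Σ=12b of 12 (172bpm 6/8) — PASS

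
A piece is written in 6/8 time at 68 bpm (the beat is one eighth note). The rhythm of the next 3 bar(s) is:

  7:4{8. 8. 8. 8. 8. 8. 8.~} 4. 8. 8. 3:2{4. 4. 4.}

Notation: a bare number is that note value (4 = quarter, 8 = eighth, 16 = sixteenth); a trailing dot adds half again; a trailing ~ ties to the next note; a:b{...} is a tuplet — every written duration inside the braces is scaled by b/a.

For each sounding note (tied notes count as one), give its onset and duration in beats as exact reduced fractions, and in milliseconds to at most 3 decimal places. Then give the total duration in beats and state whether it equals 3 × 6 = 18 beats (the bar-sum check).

1) 0.0ms=0b +756.303ms=6/7b
2) 756.303ms=6/7b +756.303ms=6/7b
3) 1512.605ms=12/7b +756.303ms=6/7b
4) 2268.908ms=18/7b +756.303ms=6/7b
5) 3025.21ms=24/7b +756.303ms=6/7b
6) 3781.513ms=30/7b +756.303ms=6/7b
7) 4537.815ms=36/7b +3403.361ms=27/7b
8) 7941.176ms=9b +1323.529ms=3/2b
9) 9264.706ms=21/2b +1323.529ms=3/2b
10) 10588.235ms=12b +1764.706ms=2b
11) 12352.941ms=14b +1764.706ms=2b
12) 14117.647ms=16b +1764.706ms=2b
Σ=18b of 18 (68bpm 6/8) — PASS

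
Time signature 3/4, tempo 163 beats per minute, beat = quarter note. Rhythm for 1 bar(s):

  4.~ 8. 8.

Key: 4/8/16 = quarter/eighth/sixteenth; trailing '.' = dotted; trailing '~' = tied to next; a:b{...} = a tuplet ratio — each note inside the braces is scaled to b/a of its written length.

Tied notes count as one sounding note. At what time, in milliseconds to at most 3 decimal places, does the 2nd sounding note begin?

note 2 onset = 9/4b = 828.221ms

1. 0.0ms @ 0 + 828.221ms (9/4)
2. 828.221ms @ 9/4 + 276.074ms (3/4)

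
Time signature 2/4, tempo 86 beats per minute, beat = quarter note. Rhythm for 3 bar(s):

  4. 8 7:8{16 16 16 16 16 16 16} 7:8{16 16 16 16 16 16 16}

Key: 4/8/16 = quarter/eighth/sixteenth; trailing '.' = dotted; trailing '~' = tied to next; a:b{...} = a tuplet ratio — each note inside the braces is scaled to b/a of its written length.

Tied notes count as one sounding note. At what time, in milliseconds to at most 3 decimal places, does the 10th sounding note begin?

note 10 onset = 4b = 2790.698ms

1. 0.0ms @ 0 + 1046.512ms (3/2)
2. 1046.512ms @ 3/2 + 348.837ms (1/2)
3. 1395.349ms @ 2 + 199.336ms (2/7)
4. 1594.684ms @ 16/7 + 199.336ms (2/7)
5. 1794.02ms @ 18/7 + 199.336ms (2/7)
6. 1993.355ms @ 20/7 + 199.336ms (2/7)
7. 2192.691ms @ 22/7 + 199.336ms (2/7)
8. 2392.027ms @ 24/7 + 199.336ms (2/7)
9. 2591.362ms @ 26/7 + 199.336ms (2/7)
10. 2790.698ms @ 4 + 199.336ms (2/7)
11. 2990.033ms @ 30/7 + 199.336ms (2/7)
12. 3189.369ms @ 32/7 + 199.336ms (2/7)
13. 3388.704ms @ 34/7 + 199.336ms (2/7)
14. 3588.04ms @ 36/7 + 199.336ms (2/7)
15. 3787.375ms @ 38/7 + 199.336ms (2/7)
16. 3986.711ms @ 40/7 + 199.336ms (2/7)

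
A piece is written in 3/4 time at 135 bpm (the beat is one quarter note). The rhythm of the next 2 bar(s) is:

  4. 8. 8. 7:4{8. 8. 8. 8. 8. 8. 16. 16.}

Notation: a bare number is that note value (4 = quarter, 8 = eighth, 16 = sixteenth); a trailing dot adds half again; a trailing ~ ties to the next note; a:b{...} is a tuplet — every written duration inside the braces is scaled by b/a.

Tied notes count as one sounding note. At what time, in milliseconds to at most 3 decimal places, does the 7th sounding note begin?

note 7 onset = 30/7b = 1904.762ms

1. 0.0ms @ 0 + 666.667ms (3/2)
2. 666.667ms @ 3/2 + 333.333ms (3/4)
3. 1000.0ms @ 9/4 + 333.333ms (3/4)
4. 1333.333ms @ 3 + 190.476ms (3/7)
5. 1523.81ms @ 24/7 + 190.476ms (3/7)
6. 1714.286ms @ 27/7 + 190.476ms (3/7)
7. 1904.762ms @ 30/7 + 190.476ms (3/7)
8. 2095.238ms @ 33/7 + 190.476ms (3/7)
9. 2285.714ms @ 36/7 + 190.476ms (3/7)
10. 2476.19ms @ 39/7 + 95.238ms (3/14)
11. 2571.429ms @ 81/14 + 95.238ms (3/14)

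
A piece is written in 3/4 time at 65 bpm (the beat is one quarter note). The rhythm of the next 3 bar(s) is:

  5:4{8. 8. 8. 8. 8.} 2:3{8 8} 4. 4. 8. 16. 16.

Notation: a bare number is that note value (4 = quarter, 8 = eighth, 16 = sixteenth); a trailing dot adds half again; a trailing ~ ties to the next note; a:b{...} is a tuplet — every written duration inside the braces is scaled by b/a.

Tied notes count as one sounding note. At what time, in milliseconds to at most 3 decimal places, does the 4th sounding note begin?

1. 0.0ms @ 0 + 553.846ms (3/5)
2. 553.846ms @ 3/5 + 553.846ms (3/5)
3. 1107.692ms @ 6/5 + 553.846ms (3/5)
4. 1661.538ms @ 9/5 + 553.846ms (3/5)
5. 2215.385ms @ 12/5 + 553.846ms (3/5)
6. 2769.231ms @ 3 + 692.308ms (3/4)
7. 3461.538ms @ 15/4 + 692.308ms (3/4)
8. 4153.846ms @ 9/2 + 1384.615ms (3/2)
9. 5538.462ms @ 6 + 1384.615ms (3/2)
10. 6923.077ms @ 15/2 + 692.308ms (3/4)
11. 7615.385ms @ 33/4 + 346.154ms (3/8)
12. 7961.538ms @ 69/8 + 346.154ms (3/8)

note 4 onset = 9/5b = 1661.538ms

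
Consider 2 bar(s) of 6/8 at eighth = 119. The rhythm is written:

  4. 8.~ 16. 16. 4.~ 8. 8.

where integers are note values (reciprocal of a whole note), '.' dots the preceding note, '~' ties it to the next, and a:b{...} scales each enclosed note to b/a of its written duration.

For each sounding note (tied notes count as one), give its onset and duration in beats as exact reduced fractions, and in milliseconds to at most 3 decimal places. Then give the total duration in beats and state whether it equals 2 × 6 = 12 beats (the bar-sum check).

1) 0.0ms=0b +1512.605ms=3b
2) 1512.605ms=3b +1134.454ms=9/4b
3) 2647.059ms=21/4b +378.151ms=3/4b
4) 3025.21ms=6b +2268.908ms=9/2b
5) 5294.118ms=21/2b +756.303ms=3/2b
Σ=12b of 12 (119bpm 6/8) — PASS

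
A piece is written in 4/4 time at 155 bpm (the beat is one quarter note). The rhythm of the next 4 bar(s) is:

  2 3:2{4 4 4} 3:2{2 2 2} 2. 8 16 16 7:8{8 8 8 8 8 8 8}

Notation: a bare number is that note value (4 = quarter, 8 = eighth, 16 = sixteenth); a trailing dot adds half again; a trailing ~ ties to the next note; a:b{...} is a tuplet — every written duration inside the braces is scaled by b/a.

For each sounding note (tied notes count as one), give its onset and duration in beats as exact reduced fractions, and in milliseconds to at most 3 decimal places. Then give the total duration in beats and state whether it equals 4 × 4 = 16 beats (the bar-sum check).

1) 0.0ms=0b +774.194ms=2b
2) 774.194ms=2b +258.065ms=2/3b
3) 1032.258ms=8/3b +258.065ms=2/3b
4) 1290.323ms=10/3b +258.065ms=2/3b
5) 1548.387ms=4b +516.129ms=4/3b
6) 2064.516ms=16/3b +516.129ms=4/3b
7) 2580.645ms=20/3b +516.129ms=4/3b
8) 3096.774ms=8b +1161.29ms=3b
9) 4258.065ms=11b +193.548ms=1/2b
10) 4451.613ms=23/2b +96.774ms=1/4b
11) 4548.387ms=47/4b +96.774ms=1/4b
12) 4645.161ms=12b +221.198ms=4/7b
13) 4866.359ms=88/7b +221.198ms=4/7b
14) 5087.558ms=92/7b +221.198ms=4/7b
15) 5308.756ms=96/7b +221.198ms=4/7b
16) 5529.954ms=100/7b +221.198ms=4/7b
17) 5751.152ms=104/7b +221.198ms=4/7b
18) 5972.35ms=108/7b +221.198ms=4/7b
Σ=16b of 16 (155bpm 4/4) — PASS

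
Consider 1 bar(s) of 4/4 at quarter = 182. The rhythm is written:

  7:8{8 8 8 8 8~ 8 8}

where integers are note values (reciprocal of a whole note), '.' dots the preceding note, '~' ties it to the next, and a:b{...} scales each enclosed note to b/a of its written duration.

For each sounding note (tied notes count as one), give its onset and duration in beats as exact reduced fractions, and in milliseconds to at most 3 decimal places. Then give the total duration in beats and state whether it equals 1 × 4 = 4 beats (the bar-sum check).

1) 0.0ms=0b +188.383ms=4/7b
2) 188.383ms=4/7b +188.383ms=4/7b
3) 376.766ms=8/7b +188.383ms=4/7b
4) 565.149ms=12/7b +188.383ms=4/7b
5) 753.532ms=16/7b +376.766ms=8/7b
6) 1130.298ms=24/7b +188.383ms=4/7b
Σ=4b of 4 (182bpm 4/4) — PASS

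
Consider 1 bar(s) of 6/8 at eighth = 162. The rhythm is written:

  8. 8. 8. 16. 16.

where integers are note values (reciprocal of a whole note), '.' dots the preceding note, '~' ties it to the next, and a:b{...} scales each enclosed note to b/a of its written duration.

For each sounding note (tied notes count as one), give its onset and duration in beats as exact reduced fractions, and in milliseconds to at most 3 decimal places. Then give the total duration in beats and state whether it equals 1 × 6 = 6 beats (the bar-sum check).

1) 0.0ms=0b +555.556ms=3/2b
2) 555.556ms=3/2b +555.556ms=3/2b
3) 1111.111ms=3b +555.556ms=3/2b
4) 1666.667ms=9/2b +277.778ms=3/4b
5) 1944.444ms=21/4b +277.778ms=3/4b
Σ=6b of 6 (162bpm 6/8) — PASS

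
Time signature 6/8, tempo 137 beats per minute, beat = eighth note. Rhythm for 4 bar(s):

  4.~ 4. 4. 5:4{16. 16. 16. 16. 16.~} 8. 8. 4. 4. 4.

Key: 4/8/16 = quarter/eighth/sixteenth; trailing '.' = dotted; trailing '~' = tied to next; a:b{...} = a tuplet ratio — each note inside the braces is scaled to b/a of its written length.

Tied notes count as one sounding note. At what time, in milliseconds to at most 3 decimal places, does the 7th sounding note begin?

note 7 onset = 57/5b = 4992.701ms

1. 0.0ms @ 0 + 2627.737ms (6)
2. 2627.737ms @ 6 + 1313.869ms (3)
3. 3941.606ms @ 9 + 262.774ms (3/5)
4. 4204.38ms @ 48/5 + 262.774ms (3/5)
5. 4467.153ms @ 51/5 + 262.774ms (3/5)
6. 4729.927ms @ 54/5 + 262.774ms (3/5)
7. 4992.701ms @ 57/5 + 919.708ms (21/10)
8. 5912.409ms @ 27/2 + 656.934ms (3/2)
9. 6569.343ms @ 15 + 1313.869ms (3)
10. 7883.212ms @ 18 + 1313.869ms (3)
11. 9197.08ms @ 21 + 1313.869ms (3)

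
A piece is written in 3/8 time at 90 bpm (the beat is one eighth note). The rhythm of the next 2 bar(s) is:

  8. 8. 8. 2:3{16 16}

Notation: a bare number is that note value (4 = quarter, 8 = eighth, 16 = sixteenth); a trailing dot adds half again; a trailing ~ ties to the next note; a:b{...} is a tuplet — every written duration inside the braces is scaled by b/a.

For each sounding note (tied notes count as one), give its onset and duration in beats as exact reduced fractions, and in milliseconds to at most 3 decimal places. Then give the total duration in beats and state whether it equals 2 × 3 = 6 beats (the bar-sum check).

1) 0.0ms=0b +1000.0ms=3/2b
2) 1000.0ms=3/2b +1000.0ms=3/2b
3) 2000.0ms=3b +1000.0ms=3/2b
4) 3000.0ms=9/2b +500.0ms=3/4b
5) 3500.0ms=21/4b +500.0ms=3/4b
Σ=6b of 6 (90bpm 3/8) — PASS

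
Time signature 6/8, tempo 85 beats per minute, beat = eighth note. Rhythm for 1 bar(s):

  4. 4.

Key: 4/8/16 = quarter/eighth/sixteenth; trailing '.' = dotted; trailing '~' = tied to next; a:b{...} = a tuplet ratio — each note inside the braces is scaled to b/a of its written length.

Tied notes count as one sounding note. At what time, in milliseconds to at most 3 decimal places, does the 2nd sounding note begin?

1. 0.0ms @ 0 + 2117.647ms (3)
2. 2117.647ms @ 3 + 2117.647ms (3)

note 2 onset = 3b = 2117.647ms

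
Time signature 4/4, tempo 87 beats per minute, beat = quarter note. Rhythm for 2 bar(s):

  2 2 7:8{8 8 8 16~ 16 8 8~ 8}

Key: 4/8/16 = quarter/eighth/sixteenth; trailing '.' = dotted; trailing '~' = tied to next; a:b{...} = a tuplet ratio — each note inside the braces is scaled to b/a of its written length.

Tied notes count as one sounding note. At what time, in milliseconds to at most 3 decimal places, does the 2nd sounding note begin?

note 2 onset = 2b = 1379.31ms

1. 0.0ms @ 0 + 1379.31ms (2)
2. 1379.31ms @ 2 + 1379.31ms (2)
3. 2758.621ms @ 4 + 394.089ms (4/7)
4. 3152.709ms @ 32/7 + 394.089ms (4/7)
5. 3546.798ms @ 36/7 + 394.089ms (4/7)
6. 3940.887ms @ 40/7 + 394.089ms (4/7)
7. 4334.975ms @ 44/7 + 394.089ms (4/7)
8. 4729.064ms @ 48/7 + 788.177ms (8/7)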